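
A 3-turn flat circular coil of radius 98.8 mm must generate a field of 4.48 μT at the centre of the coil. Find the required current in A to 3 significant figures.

For an N-turn coil, B = Nμ₀I/(2R) with R = 0.0988 m, so I = 2RB/(Nμ₀) = 2 × 0.0988 × 4.48×10⁻⁶ / (3 × 4π×10⁻⁷) = 0.235 A.

I ≈ 0.235 A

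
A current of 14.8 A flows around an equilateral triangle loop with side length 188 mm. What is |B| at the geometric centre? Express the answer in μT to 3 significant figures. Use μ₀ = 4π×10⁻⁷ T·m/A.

B ≈ 142 μT

Each side is a finite straight segment at perpendicular distance d = a/(2 tan(π/3)) = 0.05427 m from the centre, with end-angles ±π/3.
One side contributes B₁ = (μ₀I/4πd)·2 sin(π/3) = 4.72×10⁻⁵ T.
All 3 sides add in the same direction: B = 3 × 4.72×10⁻⁵ = 1.42×10⁻⁴ T.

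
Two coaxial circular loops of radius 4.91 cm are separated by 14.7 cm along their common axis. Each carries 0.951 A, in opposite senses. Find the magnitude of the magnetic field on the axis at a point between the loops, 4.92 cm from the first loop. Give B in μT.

B ≈ 3.19 μT

Each loop contributes B = μ₀IR²/[2(R²+z²)^(3/2)] on the axis, with z measured from that loop.
Loop 1 (z = 0.0492 m): B₁ = 4.29×10⁻⁶ T. Loop 2 (z = 0.0978 m): B₂ = 1.10×10⁻⁶ T.
The fields oppose: B = |B₁ − B₂| = 3.19×10⁻⁶ T.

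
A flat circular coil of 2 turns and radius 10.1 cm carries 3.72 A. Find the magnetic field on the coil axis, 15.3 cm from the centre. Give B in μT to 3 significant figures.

B ≈ 7.74 μT

For an N-turn flat coil, B = Nμ₀IR²/[2(R²+z²)^(3/2)] with R = 0.101 m, z = 0.153 m.
B = 2 × 3.87×10⁻⁶ T = 7.74×10⁻⁶ T.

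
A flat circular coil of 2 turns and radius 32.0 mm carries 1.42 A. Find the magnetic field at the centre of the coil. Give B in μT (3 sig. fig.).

B ≈ 55.8 μT

For an N-turn flat coil, B = Nμ₀I/(2R) with R = 0.032 m.
B = 2 × 2.79×10⁻⁵ T = 5.58×10⁻⁵ T.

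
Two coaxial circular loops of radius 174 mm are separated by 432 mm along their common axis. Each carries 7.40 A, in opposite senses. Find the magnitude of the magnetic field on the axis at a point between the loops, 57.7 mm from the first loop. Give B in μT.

B ≈ 20.8 μT

Each loop contributes B = μ₀IR²/[2(R²+z²)^(3/2)] on the axis, with z measured from that loop.
Loop 1 (z = 0.0577 m): B₁ = 2.29×10⁻⁵ T. Loop 2 (z = 0.3743 m): B₂ = 2.00×10⁻⁶ T.
The fields oppose: B = |B₁ − B₂| = 2.08×10⁻⁵ T.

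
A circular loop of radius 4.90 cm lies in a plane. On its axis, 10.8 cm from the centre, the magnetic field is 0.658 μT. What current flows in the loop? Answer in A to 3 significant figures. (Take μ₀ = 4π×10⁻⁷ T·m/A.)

I ≈ 0.728 A

On the axis of a loop, B = μ₀IR²/[2(R²+z²)^(3/2)], so I = 2B(R²+z²)^(3/2)/(μ₀R²).
R² + z² = 0.002401 + 0.01166 = 0.01407 m²; raised to 3/2 gives 1.67×10⁻³ m³.
I = 2 × 6.58×10⁻⁷ × 1.67×10⁻³ / (1.26×10⁻⁶ × 0.002401) = 0.728 A.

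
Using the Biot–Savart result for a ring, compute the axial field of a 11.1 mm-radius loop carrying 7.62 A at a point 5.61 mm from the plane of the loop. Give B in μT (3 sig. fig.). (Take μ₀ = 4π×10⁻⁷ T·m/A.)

On the axis of a circular loop, B = μ₀IR² / [2(R²+z²)^(3/2)].
R² + z² = (0.0111)² + (0.00561)² = 0.0001547 m², and (R²+z²)^(3/2) = 1.92×10⁻⁶ m³.
B = (4π×10⁻⁷ × 7.62 × 0.0001232) / (2 × 1.92×10⁻⁶) = 3.07×10⁻⁴ T.

B ≈ 307 μT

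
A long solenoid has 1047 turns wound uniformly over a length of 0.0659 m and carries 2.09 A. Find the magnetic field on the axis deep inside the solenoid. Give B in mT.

Inside a long solenoid, B = μ₀nI with n = 1.589×10⁴ turns/m.
B = 4π×10⁻⁷ × 1.589×10⁴ × 2.09 = 4.17×10⁻² T.

B ≈ 41.7 mT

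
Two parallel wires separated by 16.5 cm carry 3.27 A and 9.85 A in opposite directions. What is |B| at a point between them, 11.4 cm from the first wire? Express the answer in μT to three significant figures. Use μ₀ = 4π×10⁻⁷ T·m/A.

Each long wire gives B = μ₀I/(2πd). Distances are d₁ = 0.114 m and d₂ = 0.051 m.
B₁ = 5.74×10⁻⁶ T, B₂ = 3.86×10⁻⁵ T.
Between antiparallel currents both contributions point the same way, so they add. B = B₁ + B₂ = 5.74×10⁻⁶ + 3.86×10⁻⁵ = 4.44×10⁻⁵ T.

B ≈ 44.4 μT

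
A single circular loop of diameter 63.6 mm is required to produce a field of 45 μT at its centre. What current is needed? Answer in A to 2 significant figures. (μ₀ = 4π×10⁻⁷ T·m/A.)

I ≈ 2.3 A

At the centre of a circular loop B = μ₀I/(2R), so I = 2RB/μ₀.
With R = 0.0318 m, I = 2 × 0.0318 × 4.50×10⁻⁵ / (4π×10⁻⁷) = 2.28 A.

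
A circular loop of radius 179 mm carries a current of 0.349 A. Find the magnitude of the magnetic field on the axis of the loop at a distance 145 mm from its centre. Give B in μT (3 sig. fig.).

On the axis of a circular loop, B = μ₀IR² / [2(R²+z²)^(3/2)].
R² + z² = (0.179)² + (0.145)² = 0.05307 m², and (R²+z²)^(3/2) = 1.22×10⁻² m³.
B = (4π×10⁻⁷ × 0.349 × 0.03204) / (2 × 1.22×10⁻²) = 5.75×10⁻⁷ T.

B ≈ 0.575 μT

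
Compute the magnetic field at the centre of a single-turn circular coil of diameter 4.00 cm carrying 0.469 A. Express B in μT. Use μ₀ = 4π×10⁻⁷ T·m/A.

At the centre of a circular loop the Biot–Savart law gives B = μ₀I/(2R) (so R = 0.02 m).
B = (4π×10⁻⁷ × 0.469) / (2 × 0.02) = 1.47×10⁻⁵ T.

B ≈ 14.7 μT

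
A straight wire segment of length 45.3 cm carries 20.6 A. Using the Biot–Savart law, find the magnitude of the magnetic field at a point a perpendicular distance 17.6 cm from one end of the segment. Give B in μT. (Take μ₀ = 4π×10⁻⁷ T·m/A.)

B ≈ 10.9 μT

For a finite straight segment, B = (μ₀I/4πd)(sinθ₁ + sinθ₂), where θ₁, θ₂ are the angles from the perpendicular to each end.
The perpendicular foot is at one end, so the two end-offsets along the wire are 0 and L = 0.453 m.
sinθ₁ = 0/√(0²+0.176²) = 0.0000; sinθ₂ = 0.453/√(0.453²+0.176²) = 0.9321.
B = (4π×10⁻⁷ × 20.6) / (4π × 0.176) × (0.0000 + 0.9321) = 1.09×10⁻⁵ T.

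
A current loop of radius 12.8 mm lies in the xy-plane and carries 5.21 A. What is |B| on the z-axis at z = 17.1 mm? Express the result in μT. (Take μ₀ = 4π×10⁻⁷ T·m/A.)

B ≈ 55.0 μT

On the axis of a circular loop, B = μ₀IR² / [2(R²+z²)^(3/2)].
R² + z² = (0.0128)² + (0.0171)² = 0.0004563 m², and (R²+z²)^(3/2) = 9.75×10⁻⁶ m³.
B = (4π×10⁻⁷ × 5.21 × 0.0001638) / (2 × 9.75×10⁻⁶) = 5.50×10⁻⁵ T.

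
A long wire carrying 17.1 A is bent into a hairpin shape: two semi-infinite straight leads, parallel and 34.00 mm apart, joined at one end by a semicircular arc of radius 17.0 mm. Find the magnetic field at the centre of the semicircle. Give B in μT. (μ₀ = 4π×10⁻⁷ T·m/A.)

B ≈ 517 μT

The semicircular arc contributes B_arc = μ₀I·π/(4πR) = μ₀I/(4R) = 3.16×10⁻⁴ T.
Each semi-infinite lead is at perpendicular distance R = 0.017 m from the centre, with the perpendicular foot at its near end, so it contributes μ₀I/(4πR); both point the same way, together 2.01×10⁻⁴ T.
Arc and leads all point the same direction: B = 3.16×10⁻⁴ + 2.01×10⁻⁴ = 5.17×10⁻⁴ T.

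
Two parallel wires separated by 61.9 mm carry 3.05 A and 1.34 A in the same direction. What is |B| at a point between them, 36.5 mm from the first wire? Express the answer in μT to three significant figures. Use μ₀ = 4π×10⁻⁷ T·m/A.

B ≈ 6.16 μT

Each long wire gives B = μ₀I/(2πd). Distances are d₁ = 0.0365 m and d₂ = 0.0254 m.
B₁ = 1.67×10⁻⁵ T, B₂ = 1.06×10⁻⁵ T.
Between parallel currents the two contributions point in opposite directions, so they subtract. B = |B₁ − B₂| = |1.67×10⁻⁵ − 1.06×10⁻⁵| = 6.16×10⁻⁶ T.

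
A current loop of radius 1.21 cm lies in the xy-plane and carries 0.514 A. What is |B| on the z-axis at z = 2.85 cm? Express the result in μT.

On the axis of a circular loop, B = μ₀IR² / [2(R²+z²)^(3/2)].
R² + z² = (0.0121)² + (0.0285)² = 0.0009587 m², and (R²+z²)^(3/2) = 2.97×10⁻⁵ m³.
B = (4π×10⁻⁷ × 0.514 × 0.0001464) / (2 × 2.97×10⁻⁵) = 1.59×10⁻⁶ T.

B ≈ 1.59 μT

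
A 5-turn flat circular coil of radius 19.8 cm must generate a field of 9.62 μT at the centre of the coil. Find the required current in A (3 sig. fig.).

I ≈ 0.606 A

For an N-turn coil, B = Nμ₀I/(2R) with R = 0.198 m, so I = 2RB/(Nμ₀) = 2 × 0.198 × 9.62×10⁻⁶ / (5 × 4π×10⁻⁷) = 0.606 A.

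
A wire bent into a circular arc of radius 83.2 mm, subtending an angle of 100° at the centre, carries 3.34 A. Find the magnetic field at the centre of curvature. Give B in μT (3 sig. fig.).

B ≈ 7.01 μT

The Biot–Savart field of a circular arc at its centre is B = μ₀Iφ/(4πR), with φ = 1.745 rad.
B = (4π×10⁻⁷ × 3.34 × 1.745) / (4π × 0.0832) = 7.01×10⁻⁶ T.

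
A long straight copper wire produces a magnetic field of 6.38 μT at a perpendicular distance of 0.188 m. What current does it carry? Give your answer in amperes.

For a long straight wire B = μ₀I/(2πd), so I = 2πdB/μ₀.
I = 2π × 0.188 × 6.38×10⁻⁶ / (4π×10⁻⁷) = 6.00 A.

I ≈ 6.00 A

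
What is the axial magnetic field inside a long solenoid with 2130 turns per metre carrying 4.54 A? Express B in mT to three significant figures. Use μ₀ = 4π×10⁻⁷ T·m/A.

B ≈ 12.2 mT

Inside a long solenoid, B = μ₀nI with n = 2130 turns/m.
B = 4π×10⁻⁷ × 2130 × 4.54 = 1.22×10⁻² T.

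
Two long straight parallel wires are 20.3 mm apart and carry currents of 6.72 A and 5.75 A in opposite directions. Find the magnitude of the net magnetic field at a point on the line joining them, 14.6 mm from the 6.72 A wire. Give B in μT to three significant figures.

B ≈ 294 μT

Each long wire gives B = μ₀I/(2πd). Distances are d₁ = 0.0146 m and d₂ = 0.0057 m.
B₁ = 9.21×10⁻⁵ T, B₂ = 2.02×10⁻⁴ T.
Between antiparallel currents both contributions point the same way, so they add. B = B₁ + B₂ = 9.21×10⁻⁵ + 2.02×10⁻⁴ = 2.94×10⁻⁴ T.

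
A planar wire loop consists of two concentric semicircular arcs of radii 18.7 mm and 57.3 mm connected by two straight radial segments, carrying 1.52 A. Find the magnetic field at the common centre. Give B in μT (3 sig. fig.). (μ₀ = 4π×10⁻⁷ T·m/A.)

B ≈ 17.2 μT

The radial connectors point toward the centre, so dl × r̂ = 0 and they contribute nothing.
Each semicircle gives μ₀I/(4R): inner arc 2.55×10⁻⁵ T, outer arc 8.33×10⁻⁶ T.
The two arcs carry current in opposite angular senses, so their fields oppose: B = |2.55×10⁻⁵ − 8.33×10⁻⁶| = 1.72×10⁻⁵ T.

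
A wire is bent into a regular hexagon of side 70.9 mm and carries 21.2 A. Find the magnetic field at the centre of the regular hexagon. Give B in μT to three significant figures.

B ≈ 207 μT

Each side is a finite straight segment at perpendicular distance d = a/(2 tan(π/6)) = 0.0614 m from the centre, with end-angles ±π/6.
One side contributes B₁ = (μ₀I/4πd)·2 sin(π/6) = 3.45×10⁻⁵ T.
All 6 sides add in the same direction: B = 6 × 3.45×10⁻⁵ = 2.07×10⁻⁴ T.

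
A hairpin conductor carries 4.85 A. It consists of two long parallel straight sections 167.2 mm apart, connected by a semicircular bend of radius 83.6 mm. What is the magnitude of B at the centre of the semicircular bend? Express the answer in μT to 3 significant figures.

The semicircular arc contributes B_arc = μ₀I·π/(4πR) = μ₀I/(4R) = 1.82×10⁻⁵ T.
Each semi-infinite lead is at perpendicular distance R = 0.0836 m from the centre, with the perpendicular foot at its near end, so it contributes μ₀I/(4πR); both point the same way, together 1.16×10⁻⁵ T.
Arc and leads all point the same direction: B = 1.82×10⁻⁵ + 1.16×10⁻⁵ = 2.98×10⁻⁵ T.

B ≈ 29.8 μT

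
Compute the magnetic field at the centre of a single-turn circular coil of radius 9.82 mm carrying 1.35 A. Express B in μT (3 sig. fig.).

B ≈ 86.4 μT

At the centre of a circular loop the Biot–Savart law gives B = μ₀I/(2R).
B = (4π×10⁻⁷ × 1.35) / (2 × 0.00982) = 8.64×10⁻⁵ T.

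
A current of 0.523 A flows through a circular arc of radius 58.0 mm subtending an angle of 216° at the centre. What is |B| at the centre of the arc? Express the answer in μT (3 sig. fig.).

The Biot–Savart field of a circular arc at its centre is B = μ₀Iφ/(4πR), with φ = 3.77 rad.
B = (4π×10⁻⁷ × 0.523 × 3.77) / (4π × 0.058) = 3.40×10⁻⁶ T.

B ≈ 3.40 μT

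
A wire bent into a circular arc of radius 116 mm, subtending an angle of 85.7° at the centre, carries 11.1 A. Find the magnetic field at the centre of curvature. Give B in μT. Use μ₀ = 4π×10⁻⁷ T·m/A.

B ≈ 14.3 μT

The Biot–Savart field of a circular arc at its centre is B = μ₀Iφ/(4πR), with φ = 1.496 rad.
B = (4π×10⁻⁷ × 11.1 × 1.496) / (4π × 0.116) = 1.43×10⁻⁵ T.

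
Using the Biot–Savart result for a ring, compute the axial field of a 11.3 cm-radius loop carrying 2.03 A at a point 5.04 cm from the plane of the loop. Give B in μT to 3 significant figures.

B ≈ 8.60 μT

On the axis of a circular loop, B = μ₀IR² / [2(R²+z²)^(3/2)].
R² + z² = (0.113)² + (0.0504)² = 0.01531 m², and (R²+z²)^(3/2) = 1.89×10⁻³ m³.
B = (4π×10⁻⁷ × 2.03 × 0.01277) / (2 × 1.89×10⁻³) = 8.60×10⁻⁶ T.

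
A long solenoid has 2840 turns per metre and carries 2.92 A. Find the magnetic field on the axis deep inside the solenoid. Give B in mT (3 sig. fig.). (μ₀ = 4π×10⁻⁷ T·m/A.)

Inside a long solenoid, B = μ₀nI with n = 2840 turns/m.
B = 4π×10⁻⁷ × 2840 × 2.92 = 1.04×10⁻² T.

B ≈ 10.4 mT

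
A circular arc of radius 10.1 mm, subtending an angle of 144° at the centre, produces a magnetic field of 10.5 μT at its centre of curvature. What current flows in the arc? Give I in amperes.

For a circular arc, B = μ₀Iφ/(4πR) with φ in radians; here φ = 2.513 rad.
So I = 4πRB/(μ₀φ) = 4π × 0.0101 × 1.05×10⁻⁵ / (4π×10⁻⁷ × 2.513) = 0.422 A.

I ≈ 0.422 A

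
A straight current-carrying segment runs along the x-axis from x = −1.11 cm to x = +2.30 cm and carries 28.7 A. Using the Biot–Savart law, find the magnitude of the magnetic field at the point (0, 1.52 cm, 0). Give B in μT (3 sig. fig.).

B ≈ 269 μT

For a finite straight segment, B = (μ₀I/4πd)(sinθ₁ + sinθ₂), where θ₁, θ₂ are the angles from the perpendicular to each end.
The perpendicular distance is d = 0.0152 m; the end-offsets along the wire are a = 0.0111 m and b = 0.023 m.
sinθ₁ = 0.0111/√(0.0111²+0.0152²) = 0.5898; sinθ₂ = 0.023/√(0.023²+0.0152²) = 0.8343.
B = (4π×10⁻⁷ × 28.7) / (4π × 0.0152) × (0.5898 + 0.8343) = 2.69×10⁻⁴ T.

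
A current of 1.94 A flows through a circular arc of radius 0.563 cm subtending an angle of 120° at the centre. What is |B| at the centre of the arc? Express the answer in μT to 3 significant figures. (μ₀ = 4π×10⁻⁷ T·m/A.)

B ≈ 72.2 μT

The Biot–Savart field of a circular arc at its centre is B = μ₀Iφ/(4πR), with φ = 2.094 rad.
B = (4π×10⁻⁷ × 1.94 × 2.094) / (4π × 0.00563) = 7.22×10⁻⁵ T.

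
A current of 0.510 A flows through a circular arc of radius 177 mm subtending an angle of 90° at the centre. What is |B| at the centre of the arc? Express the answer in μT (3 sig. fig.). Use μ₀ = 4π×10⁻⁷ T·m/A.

B ≈ 0.453 μT

The Biot–Savart field of a circular arc at its centre is B = μ₀Iφ/(4πR), with φ = 1.571 rad.
B = (4π×10⁻⁷ × 0.510 × 1.571) / (4π × 0.177) = 4.53×10⁻⁷ T.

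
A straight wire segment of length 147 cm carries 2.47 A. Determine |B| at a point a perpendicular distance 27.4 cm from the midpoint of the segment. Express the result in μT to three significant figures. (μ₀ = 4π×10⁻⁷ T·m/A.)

B ≈ 1.69 μT

For a finite straight segment, B = (μ₀I/4πd)(sinθ₁ + sinθ₂), where θ₁, θ₂ are the angles from the perpendicular to each end.
The perpendicular from the point meets the wire at its midpoint, so each end is L/2 = 0.735 m away along the wire.
sinθ₁ = 0.735/√(0.735²+0.274²) = 0.9370; sinθ₂ = 0.735/√(0.735²+0.274²) = 0.9370.
B = (4π×10⁻⁷ × 2.47) / (4π × 0.274) × (0.9370 + 0.9370) = 1.69×10⁻⁶ T.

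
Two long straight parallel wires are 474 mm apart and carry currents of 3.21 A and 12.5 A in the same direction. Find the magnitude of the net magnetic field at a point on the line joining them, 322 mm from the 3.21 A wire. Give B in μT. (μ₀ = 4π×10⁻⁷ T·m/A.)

B ≈ 14.5 μT

Each long wire gives B = μ₀I/(2πd). Distances are d₁ = 0.322 m and d₂ = 0.152 m.
B₁ = 1.99×10⁻⁶ T, B₂ = 1.64×10⁻⁵ T.
Between parallel currents the two contributions point in opposite directions, so they subtract. B = |B₁ − B₂| = |1.99×10⁻⁶ − 1.64×10⁻⁵| = 1.45×10⁻⁵ T.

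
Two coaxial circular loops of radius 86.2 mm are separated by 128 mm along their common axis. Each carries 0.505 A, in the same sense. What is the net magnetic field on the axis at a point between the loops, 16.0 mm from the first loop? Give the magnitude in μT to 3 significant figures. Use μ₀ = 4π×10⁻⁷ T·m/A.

Each loop contributes B = μ₀IR²/[2(R²+z²)^(3/2)] on the axis, with z measured from that loop.
Loop 1 (z = 0.016 m): B₁ = 3.50×10⁻⁶ T. Loop 2 (z = 0.112 m): B₂ = 8.35×10⁻⁷ T.
The fields add: B = B₁ + B₂ = 4.33×10⁻⁶ T.

B ≈ 4.33 μT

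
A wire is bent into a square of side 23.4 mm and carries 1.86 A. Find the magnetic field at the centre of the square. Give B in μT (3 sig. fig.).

Each side is a finite straight segment at perpendicular distance d = a/(2 tan(π/4)) = 0.0117 m from the centre, with end-angles ±π/4.
One side contributes B₁ = (μ₀I/4πd)·2 sin(π/4) = 2.25×10⁻⁵ T.
All 4 sides add in the same direction: B = 4 × 2.25×10⁻⁵ = 8.99×10⁻⁵ T.

B ≈ 89.9 μT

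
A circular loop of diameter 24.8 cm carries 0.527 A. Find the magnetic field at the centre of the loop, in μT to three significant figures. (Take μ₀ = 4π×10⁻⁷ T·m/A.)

At the centre of a circular loop the Biot–Savart law gives B = μ₀I/(2R) (so R = 0.124 m).
B = (4π×10⁻⁷ × 0.527) / (2 × 0.124) = 2.67×10⁻⁶ T.

B ≈ 2.67 μT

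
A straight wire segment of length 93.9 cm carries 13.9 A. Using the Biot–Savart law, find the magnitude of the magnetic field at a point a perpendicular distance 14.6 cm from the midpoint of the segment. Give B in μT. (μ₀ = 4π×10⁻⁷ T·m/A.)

B ≈ 18.2 μT

For a finite straight segment, B = (μ₀I/4πd)(sinθ₁ + sinθ₂), where θ₁, θ₂ are the angles from the perpendicular to each end.
The perpendicular from the point meets the wire at its midpoint, so each end is L/2 = 0.4695 m away along the wire.
sinθ₁ = 0.4695/√(0.4695²+0.146²) = 0.9549; sinθ₂ = 0.4695/√(0.4695²+0.146²) = 0.9549.
B = (4π×10⁻⁷ × 13.9) / (4π × 0.146) × (0.9549 + 0.9549) = 1.82×10⁻⁵ T.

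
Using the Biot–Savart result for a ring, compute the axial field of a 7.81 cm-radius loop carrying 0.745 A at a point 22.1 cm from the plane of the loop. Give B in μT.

On the axis of a circular loop, B = μ₀IR² / [2(R²+z²)^(3/2)].
R² + z² = (0.0781)² + (0.221)² = 0.05494 m², and (R²+z²)^(3/2) = 1.29×10⁻² m³.
B = (4π×10⁻⁷ × 0.745 × 0.0061) / (2 × 1.29×10⁻²) = 2.22×10⁻⁷ T.

B ≈ 0.222 μT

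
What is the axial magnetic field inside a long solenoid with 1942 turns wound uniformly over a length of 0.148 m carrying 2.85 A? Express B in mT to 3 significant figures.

B ≈ 47.0 mT

Inside a long solenoid, B = μ₀nI with n = 1.312×10⁴ turns/m.
B = 4π×10⁻⁷ × 1.312×10⁴ × 2.85 = 4.70×10⁻² T.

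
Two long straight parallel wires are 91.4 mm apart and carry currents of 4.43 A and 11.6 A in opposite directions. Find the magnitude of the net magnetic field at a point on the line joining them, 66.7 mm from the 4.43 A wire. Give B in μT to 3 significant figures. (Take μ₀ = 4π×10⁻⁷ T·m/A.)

Each long wire gives B = μ₀I/(2πd). Distances are d₁ = 0.0667 m and d₂ = 0.0247 m.
B₁ = 1.33×10⁻⁵ T, B₂ = 9.39×10⁻⁵ T.
Between antiparallel currents both contributions point the same way, so they add. B = B₁ + B₂ = 1.33×10⁻⁵ + 9.39×10⁻⁵ = 1.07×10⁻⁴ T.

B ≈ 107 μT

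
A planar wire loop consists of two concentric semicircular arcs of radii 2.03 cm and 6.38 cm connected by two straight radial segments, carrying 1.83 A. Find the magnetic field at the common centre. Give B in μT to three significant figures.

The radial connectors point toward the centre, so dl × r̂ = 0 and they contribute nothing.
Each semicircle gives μ₀I/(4R): inner arc 2.83×10⁻⁵ T, outer arc 9.01×10⁻⁶ T.
The two arcs carry current in opposite angular senses, so their fields oppose: B = |2.83×10⁻⁵ − 9.01×10⁻⁶| = 1.93×10⁻⁵ T.

B ≈ 19.3 μT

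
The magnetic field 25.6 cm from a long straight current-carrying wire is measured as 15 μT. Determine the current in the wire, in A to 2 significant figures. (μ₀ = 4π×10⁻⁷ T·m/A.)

For a long straight wire B = μ₀I/(2πd), so I = 2πdB/μ₀.
I = 2π × 0.256 × 1.50×10⁻⁵ / (4π×10⁻⁷) = 19.2 A.

I ≈ 19 A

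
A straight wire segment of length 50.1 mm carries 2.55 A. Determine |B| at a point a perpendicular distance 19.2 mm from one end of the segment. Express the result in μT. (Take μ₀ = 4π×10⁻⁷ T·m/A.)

B ≈ 12.4 μT

For a finite straight segment, B = (μ₀I/4πd)(sinθ₁ + sinθ₂), where θ₁, θ₂ are the angles from the perpendicular to each end.
The perpendicular foot is at one end, so the two end-offsets along the wire are 0 and L = 0.0501 m.
sinθ₁ = 0/√(0²+0.0192²) = 0.0000; sinθ₂ = 0.0501/√(0.0501²+0.0192²) = 0.9338.
B = (4π×10⁻⁷ × 2.55) / (4π × 0.0192) × (0.0000 + 0.9338) = 1.24×10⁻⁵ T.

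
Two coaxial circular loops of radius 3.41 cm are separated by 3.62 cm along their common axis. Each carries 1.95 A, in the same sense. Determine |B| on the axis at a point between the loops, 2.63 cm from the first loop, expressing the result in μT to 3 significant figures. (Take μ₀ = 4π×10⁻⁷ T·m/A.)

Each loop contributes B = μ₀IR²/[2(R²+z²)^(3/2)] on the axis, with z measured from that loop.
Loop 1 (z = 0.0263 m): B₁ = 1.78×10⁻⁵ T. Loop 2 (z = 0.0099 m): B₂ = 3.18×10⁻⁵ T.
The fields add: B = B₁ + B₂ = 4.97×10⁻⁵ T.

B ≈ 49.7 μT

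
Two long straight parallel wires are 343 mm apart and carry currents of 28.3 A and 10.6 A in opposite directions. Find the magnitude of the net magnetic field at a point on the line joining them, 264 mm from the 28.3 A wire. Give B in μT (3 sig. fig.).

B ≈ 48.3 μT

Each long wire gives B = μ₀I/(2πd). Distances are d₁ = 0.264 m and d₂ = 0.079 m.
B₁ = 2.14×10⁻⁵ T, B₂ = 2.68×10⁻⁵ T.
Between antiparallel currents both contributions point the same way, so they add. B = B₁ + B₂ = 2.14×10⁻⁵ + 2.68×10⁻⁵ = 4.83×10⁻⁵ T.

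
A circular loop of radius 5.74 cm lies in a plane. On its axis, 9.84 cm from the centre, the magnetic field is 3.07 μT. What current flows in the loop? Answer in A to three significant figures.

I ≈ 2.19 A

On the axis of a loop, B = μ₀IR²/[2(R²+z²)^(3/2)], so I = 2B(R²+z²)^(3/2)/(μ₀R²).
R² + z² = 0.003295 + 0.009683 = 0.01298 m²; raised to 3/2 gives 1.48×10⁻³ m³.
I = 2 × 3.07×10⁻⁶ × 1.48×10⁻³ / (1.26×10⁻⁶ × 0.003295) = 2.19 A.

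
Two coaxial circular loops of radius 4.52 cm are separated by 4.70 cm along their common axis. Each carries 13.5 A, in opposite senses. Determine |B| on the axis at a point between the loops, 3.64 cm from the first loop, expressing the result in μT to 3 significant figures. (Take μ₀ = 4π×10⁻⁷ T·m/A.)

Each loop contributes B = μ₀IR²/[2(R²+z²)^(3/2)] on the axis, with z measured from that loop.
Loop 1 (z = 0.0364 m): B₁ = 8.87×10⁻⁵ T. Loop 2 (z = 0.0106 m): B₂ = 1.73×10⁻⁴ T.
The fields oppose: B = |B₁ − B₂| = 8.45×10⁻⁵ T.

B ≈ 84.5 μT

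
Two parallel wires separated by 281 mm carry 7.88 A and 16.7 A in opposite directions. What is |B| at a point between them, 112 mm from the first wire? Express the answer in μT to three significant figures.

B ≈ 33.8 μT

Each long wire gives B = μ₀I/(2πd). Distances are d₁ = 0.112 m and d₂ = 0.169 m.
B₁ = 1.41×10⁻⁵ T, B₂ = 1.98×10⁻⁵ T.
Between antiparallel currents both contributions point the same way, so they add. B = B₁ + B₂ = 1.41×10⁻⁵ + 1.98×10⁻⁵ = 3.38×10⁻⁵ T.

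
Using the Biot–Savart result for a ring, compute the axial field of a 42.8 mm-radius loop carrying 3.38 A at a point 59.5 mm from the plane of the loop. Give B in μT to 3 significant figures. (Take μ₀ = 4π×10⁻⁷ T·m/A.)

On the axis of a circular loop, B = μ₀IR² / [2(R²+z²)^(3/2)].
R² + z² = (0.0428)² + (0.0595)² = 0.005372 m², and (R²+z²)^(3/2) = 3.94×10⁻⁴ m³.
B = (4π×10⁻⁷ × 3.38 × 0.001832) / (2 × 3.94×10⁻⁴) = 9.88×10⁻⁶ T.

B ≈ 9.88 μT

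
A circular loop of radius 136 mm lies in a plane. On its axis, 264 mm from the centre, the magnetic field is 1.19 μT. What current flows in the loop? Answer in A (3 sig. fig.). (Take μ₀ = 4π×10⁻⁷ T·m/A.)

I ≈ 2.68 A

On the axis of a loop, B = μ₀IR²/[2(R²+z²)^(3/2)], so I = 2B(R²+z²)^(3/2)/(μ₀R²).
R² + z² = 0.0185 + 0.0697 = 0.08819 m²; raised to 3/2 gives 2.62×10⁻² m³.
I = 2 × 1.19×10⁻⁶ × 2.62×10⁻² / (1.26×10⁻⁶ × 0.0185) = 2.68 A.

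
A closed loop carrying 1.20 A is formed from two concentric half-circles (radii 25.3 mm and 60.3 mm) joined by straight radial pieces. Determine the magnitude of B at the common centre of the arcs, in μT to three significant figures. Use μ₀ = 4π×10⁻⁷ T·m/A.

The radial connectors point toward the centre, so dl × r̂ = 0 and they contribute nothing.
Each semicircle gives μ₀I/(4R): inner arc 1.49×10⁻⁵ T, outer arc 6.25×10⁻⁶ T.
The two arcs carry current in opposite angular senses, so their fields oppose: B = |1.49×10⁻⁵ − 6.25×10⁻⁶| = 8.65×10⁻⁶ T.

B ≈ 8.65 μT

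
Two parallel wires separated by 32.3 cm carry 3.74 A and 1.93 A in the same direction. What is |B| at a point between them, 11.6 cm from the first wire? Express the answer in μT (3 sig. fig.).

B ≈ 4.58 μT

Each long wire gives B = μ₀I/(2πd). Distances are d₁ = 0.116 m and d₂ = 0.207 m.
B₁ = 6.45×10⁻⁶ T, B₂ = 1.86×10⁻⁶ T.
Between parallel currents the two contributions point in opposite directions, so they subtract. B = |B₁ − B₂| = |6.45×10⁻⁶ − 1.86×10⁻⁶| = 4.58×10⁻⁶ T.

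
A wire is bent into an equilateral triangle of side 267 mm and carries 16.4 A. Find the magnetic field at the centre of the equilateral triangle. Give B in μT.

Each side is a finite straight segment at perpendicular distance d = a/(2 tan(π/3)) = 0.07708 m from the centre, with end-angles ±π/3.
One side contributes B₁ = (μ₀I/4πd)·2 sin(π/3) = 3.69×10⁻⁵ T.
All 3 sides add in the same direction: B = 3 × 3.69×10⁻⁵ = 1.11×10⁻⁴ T.

B ≈ 111 μT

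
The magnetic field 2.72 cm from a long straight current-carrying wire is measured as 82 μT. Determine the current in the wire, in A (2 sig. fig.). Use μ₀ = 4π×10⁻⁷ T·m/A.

For a long straight wire B = μ₀I/(2πd), so I = 2πdB/μ₀.
I = 2π × 0.0272 × 8.20×10⁻⁵ / (4π×10⁻⁷) = 11.2 A.

I ≈ 11 A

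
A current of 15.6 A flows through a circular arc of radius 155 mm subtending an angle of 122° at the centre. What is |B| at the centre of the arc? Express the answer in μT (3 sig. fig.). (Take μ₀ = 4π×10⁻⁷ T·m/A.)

B ≈ 21.4 μT

The Biot–Savart field of a circular arc at its centre is B = μ₀Iφ/(4πR), with φ = 2.129 rad.
B = (4π×10⁻⁷ × 15.6 × 2.129) / (4π × 0.155) = 2.14×10⁻⁵ T.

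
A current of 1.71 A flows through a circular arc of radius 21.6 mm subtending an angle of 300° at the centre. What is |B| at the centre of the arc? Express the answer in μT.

The Biot–Savart field of a circular arc at its centre is B = μ₀Iφ/(4πR), with φ = 5.236 rad.
B = (4π×10⁻⁷ × 1.71 × 5.236) / (4π × 0.0216) = 4.15×10⁻⁵ T.

B ≈ 41.5 μT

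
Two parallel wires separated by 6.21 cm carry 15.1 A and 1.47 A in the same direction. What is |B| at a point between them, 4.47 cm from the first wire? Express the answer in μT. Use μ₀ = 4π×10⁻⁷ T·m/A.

B ≈ 50.7 μT

Each long wire gives B = μ₀I/(2πd). Distances are d₁ = 0.0447 m and d₂ = 0.0174 m.
B₁ = 6.76×10⁻⁵ T, B₂ = 1.69×10⁻⁵ T.
Between parallel currents the two contributions point in opposite directions, so they subtract. B = |B₁ − B₂| = |6.76×10⁻⁵ − 1.69×10⁻⁵| = 5.07×10⁻⁵ T.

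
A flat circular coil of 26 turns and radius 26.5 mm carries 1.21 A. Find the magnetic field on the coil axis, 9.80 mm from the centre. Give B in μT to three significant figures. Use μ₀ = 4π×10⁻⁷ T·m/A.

For an N-turn flat coil, B = Nμ₀IR²/[2(R²+z²)^(3/2)] with R = 0.0265 m, z = 0.0098 m.
B = 26 × 2.37×10⁻⁵ T = 6.15×10⁻⁴ T.

B ≈ 615 μT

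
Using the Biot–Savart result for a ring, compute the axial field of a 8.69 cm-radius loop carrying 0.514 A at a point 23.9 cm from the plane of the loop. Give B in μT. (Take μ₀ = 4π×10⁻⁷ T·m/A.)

B ≈ 0.148 μT

On the axis of a circular loop, B = μ₀IR² / [2(R²+z²)^(3/2)].
R² + z² = (0.0869)² + (0.239)² = 0.06467 m², and (R²+z²)^(3/2) = 1.64×10⁻² m³.
B = (4π×10⁻⁷ × 0.514 × 0.007552) / (2 × 1.64×10⁻²) = 1.48×10⁻⁷ T.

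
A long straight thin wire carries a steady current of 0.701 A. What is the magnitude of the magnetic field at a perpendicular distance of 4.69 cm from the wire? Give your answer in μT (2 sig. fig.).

B ≈ 3.0 μT

For an infinitely long straight wire, B = μ₀I/(2πd).
B = (4π×10⁻⁷ × 0.701) / (2π × 0.0469) = 2.99×10⁻⁶ T.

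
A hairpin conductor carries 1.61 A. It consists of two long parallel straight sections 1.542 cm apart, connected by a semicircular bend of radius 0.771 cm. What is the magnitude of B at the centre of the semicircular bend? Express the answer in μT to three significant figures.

B ≈ 107 μT

The semicircular arc contributes B_arc = μ₀I·π/(4πR) = μ₀I/(4R) = 6.56×10⁻⁵ T.
Each semi-infinite lead is at perpendicular distance R = 0.00771 m from the centre, with the perpendicular foot at its near end, so it contributes μ₀I/(4πR); both point the same way, together 4.18×10⁻⁵ T.
Arc and leads all point the same direction: B = 6.56×10⁻⁵ + 4.18×10⁻⁵ = 1.07×10⁻⁴ T.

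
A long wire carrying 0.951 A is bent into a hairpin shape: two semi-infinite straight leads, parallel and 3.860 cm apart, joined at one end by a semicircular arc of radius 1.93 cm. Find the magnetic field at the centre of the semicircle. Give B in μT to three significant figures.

The semicircular arc contributes B_arc = μ₀I·π/(4πR) = μ₀I/(4R) = 1.55×10⁻⁵ T.
Each semi-infinite lead is at perpendicular distance R = 0.0193 m from the centre, with the perpendicular foot at its near end, so it contributes μ₀I/(4πR); both point the same way, together 9.85×10⁻⁶ T.
Arc and leads all point the same direction: B = 1.55×10⁻⁵ + 9.85×10⁻⁶ = 2.53×10⁻⁵ T.

B ≈ 25.3 μT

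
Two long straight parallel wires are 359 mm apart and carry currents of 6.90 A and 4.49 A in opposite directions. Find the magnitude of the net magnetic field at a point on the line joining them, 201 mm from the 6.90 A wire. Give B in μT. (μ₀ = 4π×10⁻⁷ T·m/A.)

B ≈ 12.5 μT

Each long wire gives B = μ₀I/(2πd). Distances are d₁ = 0.201 m and d₂ = 0.158 m.
B₁ = 6.87×10⁻⁶ T, B₂ = 5.68×10⁻⁶ T.
Between antiparallel currents both contributions point the same way, so they add. B = B₁ + B₂ = 6.87×10⁻⁶ + 5.68×10⁻⁶ = 1.25×10⁻⁵ T.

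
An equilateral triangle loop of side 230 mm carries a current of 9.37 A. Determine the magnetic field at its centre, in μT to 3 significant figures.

B ≈ 73.3 μT

Each side is a finite straight segment at perpendicular distance d = a/(2 tan(π/3)) = 0.0664 m from the centre, with end-angles ±π/3.
One side contributes B₁ = (μ₀I/4πd)·2 sin(π/3) = 2.44×10⁻⁵ T.
All 3 sides add in the same direction: B = 3 × 2.44×10⁻⁵ = 7.33×10⁻⁵ T.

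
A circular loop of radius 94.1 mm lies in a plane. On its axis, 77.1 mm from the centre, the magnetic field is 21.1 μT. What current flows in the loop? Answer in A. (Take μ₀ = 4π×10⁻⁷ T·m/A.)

I ≈ 6.83 A

On the axis of a loop, B = μ₀IR²/[2(R²+z²)^(3/2)], so I = 2B(R²+z²)^(3/2)/(μ₀R²).
R² + z² = 0.008855 + 0.005944 = 0.0148 m²; raised to 3/2 gives 1.80×10⁻³ m³.
I = 2 × 2.11×10⁻⁵ × 1.80×10⁻³ / (1.26×10⁻⁶ × 0.008855) = 6.83 A.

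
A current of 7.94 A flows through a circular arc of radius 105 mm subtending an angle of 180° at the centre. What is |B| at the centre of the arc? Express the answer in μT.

The Biot–Savart field of a circular arc at its centre is B = μ₀Iφ/(4πR), with φ = 3.142 rad.
B = (4π×10⁻⁷ × 7.94 × 3.142) / (4π × 0.105) = 2.38×10⁻⁵ T.

B ≈ 23.8 μT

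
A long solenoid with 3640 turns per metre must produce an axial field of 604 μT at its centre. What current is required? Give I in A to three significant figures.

Inside a long solenoid B = μ₀nI with n = 3640 m⁻¹, so I = B/(μ₀n).
I = 6.04×10⁻⁴ / (4π×10⁻⁷ × 3640) = 0.132 A.

I ≈ 0.132 A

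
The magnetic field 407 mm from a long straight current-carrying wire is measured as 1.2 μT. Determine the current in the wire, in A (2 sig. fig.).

I ≈ 2.4 A

For a long straight wire B = μ₀I/(2πd), so I = 2πdB/μ₀.
I = 2π × 0.407 × 1.20×10⁻⁶ / (4π×10⁻⁷) = 2.44 A.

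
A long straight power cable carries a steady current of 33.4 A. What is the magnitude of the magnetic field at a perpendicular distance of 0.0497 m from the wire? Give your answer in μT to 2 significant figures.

For an infinitely long straight wire, B = μ₀I/(2πd).
B = (4π×10⁻⁷ × 33.4) / (2π × 0.0497) = 1.34×10⁻⁴ T.

B ≈ 130 μT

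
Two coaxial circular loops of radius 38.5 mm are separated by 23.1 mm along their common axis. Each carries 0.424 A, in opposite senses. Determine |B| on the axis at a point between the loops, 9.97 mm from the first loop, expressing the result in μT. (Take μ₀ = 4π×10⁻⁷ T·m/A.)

B ≈ 0.411 μT

Each loop contributes B = μ₀IR²/[2(R²+z²)^(3/2)] on the axis, with z measured from that loop.
Loop 1 (z = 0.00997 m): B₁ = 6.28×10⁻⁶ T. Loop 2 (z = 0.01313 m): B₂ = 5.87×10⁻⁶ T.
The fields oppose: B = |B₁ − B₂| = 4.11×10⁻⁷ T.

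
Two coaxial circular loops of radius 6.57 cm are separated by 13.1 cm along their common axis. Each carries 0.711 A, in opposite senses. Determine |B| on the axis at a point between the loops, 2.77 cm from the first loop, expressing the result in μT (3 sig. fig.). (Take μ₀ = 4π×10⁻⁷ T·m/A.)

B ≈ 4.27 μT

Each loop contributes B = μ₀IR²/[2(R²+z²)^(3/2)] on the axis, with z measured from that loop.
Loop 1 (z = 0.0277 m): B₁ = 5.32×10⁻⁶ T. Loop 2 (z = 0.1033 m): B₂ = 1.05×10⁻⁶ T.
The fields oppose: B = |B₁ − B₂| = 4.27×10⁻⁶ T.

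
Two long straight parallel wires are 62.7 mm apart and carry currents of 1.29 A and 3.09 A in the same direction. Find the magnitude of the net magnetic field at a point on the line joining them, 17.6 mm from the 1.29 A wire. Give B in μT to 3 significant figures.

B ≈ 0.956 μT

Each long wire gives B = μ₀I/(2πd). Distances are d₁ = 0.0176 m and d₂ = 0.0451 m.
B₁ = 1.47×10⁻⁵ T, B₂ = 1.37×10⁻⁵ T.
Between parallel currents the two contributions point in opposite directions, so they subtract. B = |B₁ − B₂| = |1.47×10⁻⁵ − 1.37×10⁻⁵| = 9.56×10⁻⁷ T.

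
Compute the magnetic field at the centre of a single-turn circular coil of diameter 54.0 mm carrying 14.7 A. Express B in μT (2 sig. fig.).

B ≈ 340 μT

At the centre of a circular loop the Biot–Savart law gives B = μ₀I/(2R) (so R = 0.027 m).
B = (4π×10⁻⁷ × 14.7) / (2 × 0.027) = 3.42×10⁻⁴ T.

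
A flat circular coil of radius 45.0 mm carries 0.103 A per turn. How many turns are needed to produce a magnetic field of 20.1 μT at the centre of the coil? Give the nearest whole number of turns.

For an N-turn coil, B = Nμ₀I/(2R). A single turn gives B₁ = 1.44×10⁻⁶ T with R = 0.045 m.
N = B/B₁ = 2.01×10⁻⁵ / 1.44×10⁻⁶ = 13.98.

N = 14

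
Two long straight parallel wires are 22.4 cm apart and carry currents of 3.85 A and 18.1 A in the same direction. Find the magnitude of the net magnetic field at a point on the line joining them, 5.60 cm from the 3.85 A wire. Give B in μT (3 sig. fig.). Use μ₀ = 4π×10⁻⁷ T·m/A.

Each long wire gives B = μ₀I/(2πd). Distances are d₁ = 0.056 m and d₂ = 0.168 m.
B₁ = 1.38×10⁻⁵ T, B₂ = 2.15×10⁻⁵ T.
Between parallel currents the two contributions point in opposite directions, so they subtract. B = |B₁ − B₂| = |1.38×10⁻⁵ − 2.15×10⁻⁵| = 7.80×10⁻⁶ T.

B ≈ 7.80 μT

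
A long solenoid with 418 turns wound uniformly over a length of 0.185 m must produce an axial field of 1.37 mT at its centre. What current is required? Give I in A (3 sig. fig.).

I ≈ 0.483 A

Inside a long solenoid B = μ₀nI with n = 2259 m⁻¹, so I = B/(μ₀n).
I = 1.37×10⁻³ / (4π×10⁻⁷ × 2259) = 0.483 A.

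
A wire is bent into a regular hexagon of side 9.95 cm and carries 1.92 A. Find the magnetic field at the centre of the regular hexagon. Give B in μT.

B ≈ 13.4 μT

Each side is a finite straight segment at perpendicular distance d = a/(2 tan(π/6)) = 0.08617 m from the centre, with end-angles ±π/6.
One side contributes B₁ = (μ₀I/4πd)·2 sin(π/6) = 2.23×10⁻⁶ T.
All 6 sides add in the same direction: B = 6 × 2.23×10⁻⁶ = 1.34×10⁻⁵ T.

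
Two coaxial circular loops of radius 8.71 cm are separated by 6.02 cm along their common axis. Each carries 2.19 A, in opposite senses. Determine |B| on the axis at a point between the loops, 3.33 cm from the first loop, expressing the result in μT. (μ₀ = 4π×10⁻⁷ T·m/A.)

Each loop contributes B = μ₀IR²/[2(R²+z²)^(3/2)] on the axis, with z measured from that loop.
Loop 1 (z = 0.0333 m): B₁ = 1.29×10⁻⁵ T. Loop 2 (z = 0.0269 m): B₂ = 1.38×10⁻⁵ T.
The fields oppose: B = |B₁ − B₂| = 9.06×10⁻⁷ T.

B ≈ 0.906 μT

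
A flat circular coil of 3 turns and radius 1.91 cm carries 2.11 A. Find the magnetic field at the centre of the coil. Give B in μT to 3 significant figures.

B ≈ 208 μT

For an N-turn flat coil, B = Nμ₀I/(2R) with R = 0.0191 m.
B = 3 × 6.94×10⁻⁵ T = 2.08×10⁻⁴ T.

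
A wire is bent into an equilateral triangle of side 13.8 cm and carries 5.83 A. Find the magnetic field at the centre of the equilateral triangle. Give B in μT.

Each side is a finite straight segment at perpendicular distance d = a/(2 tan(π/3)) = 0.03984 m from the centre, with end-angles ±π/3.
One side contributes B₁ = (μ₀I/4πd)·2 sin(π/3) = 2.53×10⁻⁵ T.
All 3 sides add in the same direction: B = 3 × 2.53×10⁻⁵ = 7.60×10⁻⁵ T.

B ≈ 76.0 μT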